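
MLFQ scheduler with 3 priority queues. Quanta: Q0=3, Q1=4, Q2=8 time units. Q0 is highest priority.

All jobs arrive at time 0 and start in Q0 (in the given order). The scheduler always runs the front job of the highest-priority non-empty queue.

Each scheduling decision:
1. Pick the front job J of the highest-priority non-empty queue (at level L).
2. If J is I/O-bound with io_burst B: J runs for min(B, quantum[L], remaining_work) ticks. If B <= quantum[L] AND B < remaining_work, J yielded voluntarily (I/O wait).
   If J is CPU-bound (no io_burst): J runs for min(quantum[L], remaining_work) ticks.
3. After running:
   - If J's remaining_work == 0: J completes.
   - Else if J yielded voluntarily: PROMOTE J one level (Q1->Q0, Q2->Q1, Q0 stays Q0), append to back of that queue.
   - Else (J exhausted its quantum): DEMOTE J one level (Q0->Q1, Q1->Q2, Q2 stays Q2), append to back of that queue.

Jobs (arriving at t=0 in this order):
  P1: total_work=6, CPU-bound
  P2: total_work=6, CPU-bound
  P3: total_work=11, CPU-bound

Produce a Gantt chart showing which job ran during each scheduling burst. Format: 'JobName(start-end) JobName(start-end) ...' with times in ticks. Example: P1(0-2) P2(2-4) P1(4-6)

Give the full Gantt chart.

t=0-3: P1@Q0 runs 3, rem=3, quantum used, demote→Q1. Q0=[P2,P3] Q1=[P1] Q2=[]
t=3-6: P2@Q0 runs 3, rem=3, quantum used, demote→Q1. Q0=[P3] Q1=[P1,P2] Q2=[]
t=6-9: P3@Q0 runs 3, rem=8, quantum used, demote→Q1. Q0=[] Q1=[P1,P2,P3] Q2=[]
t=9-12: P1@Q1 runs 3, rem=0, completes. Q0=[] Q1=[P2,P3] Q2=[]
t=12-15: P2@Q1 runs 3, rem=0, completes. Q0=[] Q1=[P3] Q2=[]
t=15-19: P3@Q1 runs 4, rem=4, quantum used, demote→Q2. Q0=[] Q1=[] Q2=[P3]
t=19-23: P3@Q2 runs 4, rem=0, completes. Q0=[] Q1=[] Q2=[]

Answer: P1(0-3) P2(3-6) P3(6-9) P1(9-12) P2(12-15) P3(15-19) P3(19-23)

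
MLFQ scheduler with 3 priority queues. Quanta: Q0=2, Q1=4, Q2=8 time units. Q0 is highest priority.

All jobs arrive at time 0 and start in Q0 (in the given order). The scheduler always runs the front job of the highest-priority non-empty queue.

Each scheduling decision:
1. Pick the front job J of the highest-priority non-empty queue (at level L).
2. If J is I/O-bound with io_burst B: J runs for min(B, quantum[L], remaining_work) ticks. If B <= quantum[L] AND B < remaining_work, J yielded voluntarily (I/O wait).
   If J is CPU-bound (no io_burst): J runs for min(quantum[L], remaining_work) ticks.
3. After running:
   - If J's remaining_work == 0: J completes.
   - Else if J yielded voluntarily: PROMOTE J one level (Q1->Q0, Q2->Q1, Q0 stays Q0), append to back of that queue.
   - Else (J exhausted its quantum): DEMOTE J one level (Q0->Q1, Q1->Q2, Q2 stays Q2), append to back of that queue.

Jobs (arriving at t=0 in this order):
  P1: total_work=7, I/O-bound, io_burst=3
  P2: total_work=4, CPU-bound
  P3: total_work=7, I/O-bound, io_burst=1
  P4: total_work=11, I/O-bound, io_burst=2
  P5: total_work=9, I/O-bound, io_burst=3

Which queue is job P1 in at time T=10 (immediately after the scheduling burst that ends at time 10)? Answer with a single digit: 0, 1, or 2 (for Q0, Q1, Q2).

t=0-2: P1@Q0 runs 2, rem=5, quantum used, demote→Q1. Q0=[P2,P3,P4,P5] Q1=[P1] Q2=[]
t=2-4: P2@Q0 runs 2, rem=2, quantum used, demote→Q1. Q0=[P3,P4,P5] Q1=[P1,P2] Q2=[]
t=4-5: P3@Q0 runs 1, rem=6, I/O yield, promote→Q0. Q0=[P4,P5,P3] Q1=[P1,P2] Q2=[]
t=5-7: P4@Q0 runs 2, rem=9, I/O yield, promote→Q0. Q0=[P5,P3,P4] Q1=[P1,P2] Q2=[]
t=7-9: P5@Q0 runs 2, rem=7, quantum used, demote→Q1. Q0=[P3,P4] Q1=[P1,P2,P5] Q2=[]
t=9-10: P3@Q0 runs 1, rem=5, I/O yield, promote→Q0. Q0=[P4,P3] Q1=[P1,P2,P5] Q2=[]
t=10-12: P4@Q0 runs 2, rem=7, I/O yield, promote→Q0. Q0=[P3,P4] Q1=[P1,P2,P5] Q2=[]
t=12-13: P3@Q0 runs 1, rem=4, I/O yield, promote→Q0. Q0=[P4,P3] Q1=[P1,P2,P5] Q2=[]
t=13-15: P4@Q0 runs 2, rem=5, I/O yield, promote→Q0. Q0=[P3,P4] Q1=[P1,P2,P5] Q2=[]
t=15-16: P3@Q0 runs 1, rem=3, I/O yield, promote→Q0. Q0=[P4,P3] Q1=[P1,P2,P5] Q2=[]
t=16-18: P4@Q0 runs 2, rem=3, I/O yield, promote→Q0. Q0=[P3,P4] Q1=[P1,P2,P5] Q2=[]
t=18-19: P3@Q0 runs 1, rem=2, I/O yield, promote→Q0. Q0=[P4,P3] Q1=[P1,P2,P5] Q2=[]
t=19-21: P4@Q0 runs 2, rem=1, I/O yield, promote→Q0. Q0=[P3,P4] Q1=[P1,P2,P5] Q2=[]
t=21-22: P3@Q0 runs 1, rem=1, I/O yield, promote→Q0. Q0=[P4,P3] Q1=[P1,P2,P5] Q2=[]
t=22-23: P4@Q0 runs 1, rem=0, completes. Q0=[P3] Q1=[P1,P2,P5] Q2=[]
t=23-24: P3@Q0 runs 1, rem=0, completes. Q0=[] Q1=[P1,P2,P5] Q2=[]
t=24-27: P1@Q1 runs 3, rem=2, I/O yield, promote→Q0. Q0=[P1] Q1=[P2,P5] Q2=[]
t=27-29: P1@Q0 runs 2, rem=0, completes. Q0=[] Q1=[P2,P5] Q2=[]
t=29-31: P2@Q1 runs 2, rem=0, completes. Q0=[] Q1=[P5] Q2=[]
t=31-34: P5@Q1 runs 3, rem=4, I/O yield, promote→Q0. Q0=[P5] Q1=[] Q2=[]
t=34-36: P5@Q0 runs 2, rem=2, quantum used, demote→Q1. Q0=[] Q1=[P5] Q2=[]
t=36-38: P5@Q1 runs 2, rem=0, completes. Q0=[] Q1=[] Q2=[]

Answer: 1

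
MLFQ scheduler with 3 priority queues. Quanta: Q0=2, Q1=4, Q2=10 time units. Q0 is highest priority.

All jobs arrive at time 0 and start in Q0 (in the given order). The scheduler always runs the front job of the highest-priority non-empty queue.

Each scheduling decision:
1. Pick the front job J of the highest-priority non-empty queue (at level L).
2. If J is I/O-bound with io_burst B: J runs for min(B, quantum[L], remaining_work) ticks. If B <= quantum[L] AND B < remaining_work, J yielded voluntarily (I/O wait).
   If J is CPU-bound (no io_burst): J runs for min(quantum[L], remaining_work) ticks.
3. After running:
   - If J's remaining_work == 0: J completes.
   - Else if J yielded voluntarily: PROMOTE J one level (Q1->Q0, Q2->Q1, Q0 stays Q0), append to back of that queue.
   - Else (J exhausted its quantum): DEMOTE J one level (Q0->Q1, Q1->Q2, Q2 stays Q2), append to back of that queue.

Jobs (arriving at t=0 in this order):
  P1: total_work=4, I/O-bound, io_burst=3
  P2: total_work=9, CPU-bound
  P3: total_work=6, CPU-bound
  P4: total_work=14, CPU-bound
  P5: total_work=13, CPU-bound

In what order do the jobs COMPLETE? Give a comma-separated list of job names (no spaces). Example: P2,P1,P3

Answer: P1,P3,P2,P4,P5

Derivation:
t=0-2: P1@Q0 runs 2, rem=2, quantum used, demote→Q1. Q0=[P2,P3,P4,P5] Q1=[P1] Q2=[]
t=2-4: P2@Q0 runs 2, rem=7, quantum used, demote→Q1. Q0=[P3,P4,P5] Q1=[P1,P2] Q2=[]
t=4-6: P3@Q0 runs 2, rem=4, quantum used, demote→Q1. Q0=[P4,P5] Q1=[P1,P2,P3] Q2=[]
t=6-8: P4@Q0 runs 2, rem=12, quantum used, demote→Q1. Q0=[P5] Q1=[P1,P2,P3,P4] Q2=[]
t=8-10: P5@Q0 runs 2, rem=11, quantum used, demote→Q1. Q0=[] Q1=[P1,P2,P3,P4,P5] Q2=[]
t=10-12: P1@Q1 runs 2, rem=0, completes. Q0=[] Q1=[P2,P3,P4,P5] Q2=[]
t=12-16: P2@Q1 runs 4, rem=3, quantum used, demote→Q2. Q0=[] Q1=[P3,P4,P5] Q2=[P2]
t=16-20: P3@Q1 runs 4, rem=0, completes. Q0=[] Q1=[P4,P5] Q2=[P2]
t=20-24: P4@Q1 runs 4, rem=8, quantum used, demote→Q2. Q0=[] Q1=[P5] Q2=[P2,P4]
t=24-28: P5@Q1 runs 4, rem=7, quantum used, demote→Q2. Q0=[] Q1=[] Q2=[P2,P4,P5]
t=28-31: P2@Q2 runs 3, rem=0, completes. Q0=[] Q1=[] Q2=[P4,P5]
t=31-39: P4@Q2 runs 8, rem=0, completes. Q0=[] Q1=[] Q2=[P5]
t=39-46: P5@Q2 runs 7, rem=0, completes. Q0=[] Q1=[] Q2=[]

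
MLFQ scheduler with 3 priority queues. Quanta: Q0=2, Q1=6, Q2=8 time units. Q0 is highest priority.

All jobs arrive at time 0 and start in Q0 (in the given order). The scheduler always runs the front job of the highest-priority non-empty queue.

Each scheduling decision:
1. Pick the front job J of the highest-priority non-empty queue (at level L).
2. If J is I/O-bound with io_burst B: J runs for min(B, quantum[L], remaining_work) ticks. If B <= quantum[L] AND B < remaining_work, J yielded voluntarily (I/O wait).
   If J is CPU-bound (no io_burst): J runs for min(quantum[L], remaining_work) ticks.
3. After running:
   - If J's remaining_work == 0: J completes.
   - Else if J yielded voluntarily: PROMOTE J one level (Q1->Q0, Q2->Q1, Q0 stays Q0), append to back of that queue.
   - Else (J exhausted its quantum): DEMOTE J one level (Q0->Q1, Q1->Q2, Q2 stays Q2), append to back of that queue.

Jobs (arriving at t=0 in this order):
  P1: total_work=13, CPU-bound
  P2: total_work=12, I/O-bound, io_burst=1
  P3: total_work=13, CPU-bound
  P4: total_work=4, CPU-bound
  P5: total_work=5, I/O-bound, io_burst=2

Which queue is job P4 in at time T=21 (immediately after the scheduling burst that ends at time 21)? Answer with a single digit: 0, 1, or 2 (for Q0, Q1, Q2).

Answer: 1

Derivation:
t=0-2: P1@Q0 runs 2, rem=11, quantum used, demote→Q1. Q0=[P2,P3,P4,P5] Q1=[P1] Q2=[]
t=2-3: P2@Q0 runs 1, rem=11, I/O yield, promote→Q0. Q0=[P3,P4,P5,P2] Q1=[P1] Q2=[]
t=3-5: P3@Q0 runs 2, rem=11, quantum used, demote→Q1. Q0=[P4,P5,P2] Q1=[P1,P3] Q2=[]
t=5-7: P4@Q0 runs 2, rem=2, quantum used, demote→Q1. Q0=[P5,P2] Q1=[P1,P3,P4] Q2=[]
t=7-9: P5@Q0 runs 2, rem=3, I/O yield, promote→Q0. Q0=[P2,P5] Q1=[P1,P3,P4] Q2=[]
t=9-10: P2@Q0 runs 1, rem=10, I/O yield, promote→Q0. Q0=[P5,P2] Q1=[P1,P3,P4] Q2=[]
t=10-12: P5@Q0 runs 2, rem=1, I/O yield, promote→Q0. Q0=[P2,P5] Q1=[P1,P3,P4] Q2=[]
t=12-13: P2@Q0 runs 1, rem=9, I/O yield, promote→Q0. Q0=[P5,P2] Q1=[P1,P3,P4] Q2=[]
t=13-14: P5@Q0 runs 1, rem=0, completes. Q0=[P2] Q1=[P1,P3,P4] Q2=[]
t=14-15: P2@Q0 runs 1, rem=8, I/O yield, promote→Q0. Q0=[P2] Q1=[P1,P3,P4] Q2=[]
t=15-16: P2@Q0 runs 1, rem=7, I/O yield, promote→Q0. Q0=[P2] Q1=[P1,P3,P4] Q2=[]
t=16-17: P2@Q0 runs 1, rem=6, I/O yield, promote→Q0. Q0=[P2] Q1=[P1,P3,P4] Q2=[]
t=17-18: P2@Q0 runs 1, rem=5, I/O yield, promote→Q0. Q0=[P2] Q1=[P1,P3,P4] Q2=[]
t=18-19: P2@Q0 runs 1, rem=4, I/O yield, promote→Q0. Q0=[P2] Q1=[P1,P3,P4] Q2=[]
t=19-20: P2@Q0 runs 1, rem=3, I/O yield, promote→Q0. Q0=[P2] Q1=[P1,P3,P4] Q2=[]
t=20-21: P2@Q0 runs 1, rem=2, I/O yield, promote→Q0. Q0=[P2] Q1=[P1,P3,P4] Q2=[]
t=21-22: P2@Q0 runs 1, rem=1, I/O yield, promote→Q0. Q0=[P2] Q1=[P1,P3,P4] Q2=[]
t=22-23: P2@Q0 runs 1, rem=0, completes. Q0=[] Q1=[P1,P3,P4] Q2=[]
t=23-29: P1@Q1 runs 6, rem=5, quantum used, demote→Q2. Q0=[] Q1=[P3,P4] Q2=[P1]
t=29-35: P3@Q1 runs 6, rem=5, quantum used, demote→Q2. Q0=[] Q1=[P4] Q2=[P1,P3]
t=35-37: P4@Q1 runs 2, rem=0, completes. Q0=[] Q1=[] Q2=[P1,P3]
t=37-42: P1@Q2 runs 5, rem=0, completes. Q0=[] Q1=[] Q2=[P3]
t=42-47: P3@Q2 runs 5, rem=0, completes. Q0=[] Q1=[] Q2=[]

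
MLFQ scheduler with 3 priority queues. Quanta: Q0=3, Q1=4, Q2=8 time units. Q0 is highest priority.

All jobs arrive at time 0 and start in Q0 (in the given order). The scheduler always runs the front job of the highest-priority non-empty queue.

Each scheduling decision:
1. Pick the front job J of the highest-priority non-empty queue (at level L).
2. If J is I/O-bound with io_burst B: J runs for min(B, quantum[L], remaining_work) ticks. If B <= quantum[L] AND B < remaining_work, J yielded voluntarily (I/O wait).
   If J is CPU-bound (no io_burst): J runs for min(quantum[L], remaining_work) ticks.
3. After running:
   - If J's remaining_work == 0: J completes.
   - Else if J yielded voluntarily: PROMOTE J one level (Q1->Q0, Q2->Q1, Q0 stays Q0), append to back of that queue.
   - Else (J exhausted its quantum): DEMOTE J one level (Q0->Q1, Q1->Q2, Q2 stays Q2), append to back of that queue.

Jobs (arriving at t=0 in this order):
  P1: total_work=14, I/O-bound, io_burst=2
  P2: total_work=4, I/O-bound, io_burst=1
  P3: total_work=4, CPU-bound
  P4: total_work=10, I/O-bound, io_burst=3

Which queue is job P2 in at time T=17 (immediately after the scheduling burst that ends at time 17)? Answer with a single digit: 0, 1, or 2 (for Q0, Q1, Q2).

t=0-2: P1@Q0 runs 2, rem=12, I/O yield, promote→Q0. Q0=[P2,P3,P4,P1] Q1=[] Q2=[]
t=2-3: P2@Q0 runs 1, rem=3, I/O yield, promote→Q0. Q0=[P3,P4,P1,P2] Q1=[] Q2=[]
t=3-6: P3@Q0 runs 3, rem=1, quantum used, demote→Q1. Q0=[P4,P1,P2] Q1=[P3] Q2=[]
t=6-9: P4@Q0 runs 3, rem=7, I/O yield, promote→Q0. Q0=[P1,P2,P4] Q1=[P3] Q2=[]
t=9-11: P1@Q0 runs 2, rem=10, I/O yield, promote→Q0. Q0=[P2,P4,P1] Q1=[P3] Q2=[]
t=11-12: P2@Q0 runs 1, rem=2, I/O yield, promote→Q0. Q0=[P4,P1,P2] Q1=[P3] Q2=[]
t=12-15: P4@Q0 runs 3, rem=4, I/O yield, promote→Q0. Q0=[P1,P2,P4] Q1=[P3] Q2=[]
t=15-17: P1@Q0 runs 2, rem=8, I/O yield, promote→Q0. Q0=[P2,P4,P1] Q1=[P3] Q2=[]
t=17-18: P2@Q0 runs 1, rem=1, I/O yield, promote→Q0. Q0=[P4,P1,P2] Q1=[P3] Q2=[]
t=18-21: P4@Q0 runs 3, rem=1, I/O yield, promote→Q0. Q0=[P1,P2,P4] Q1=[P3] Q2=[]
t=21-23: P1@Q0 runs 2, rem=6, I/O yield, promote→Q0. Q0=[P2,P4,P1] Q1=[P3] Q2=[]
t=23-24: P2@Q0 runs 1, rem=0, completes. Q0=[P4,P1] Q1=[P3] Q2=[]
t=24-25: P4@Q0 runs 1, rem=0, completes. Q0=[P1] Q1=[P3] Q2=[]
t=25-27: P1@Q0 runs 2, rem=4, I/O yield, promote→Q0. Q0=[P1] Q1=[P3] Q2=[]
t=27-29: P1@Q0 runs 2, rem=2, I/O yield, promote→Q0. Q0=[P1] Q1=[P3] Q2=[]
t=29-31: P1@Q0 runs 2, rem=0, completes. Q0=[] Q1=[P3] Q2=[]
t=31-32: P3@Q1 runs 1, rem=0, completes. Q0=[] Q1=[] Q2=[]

Answer: 0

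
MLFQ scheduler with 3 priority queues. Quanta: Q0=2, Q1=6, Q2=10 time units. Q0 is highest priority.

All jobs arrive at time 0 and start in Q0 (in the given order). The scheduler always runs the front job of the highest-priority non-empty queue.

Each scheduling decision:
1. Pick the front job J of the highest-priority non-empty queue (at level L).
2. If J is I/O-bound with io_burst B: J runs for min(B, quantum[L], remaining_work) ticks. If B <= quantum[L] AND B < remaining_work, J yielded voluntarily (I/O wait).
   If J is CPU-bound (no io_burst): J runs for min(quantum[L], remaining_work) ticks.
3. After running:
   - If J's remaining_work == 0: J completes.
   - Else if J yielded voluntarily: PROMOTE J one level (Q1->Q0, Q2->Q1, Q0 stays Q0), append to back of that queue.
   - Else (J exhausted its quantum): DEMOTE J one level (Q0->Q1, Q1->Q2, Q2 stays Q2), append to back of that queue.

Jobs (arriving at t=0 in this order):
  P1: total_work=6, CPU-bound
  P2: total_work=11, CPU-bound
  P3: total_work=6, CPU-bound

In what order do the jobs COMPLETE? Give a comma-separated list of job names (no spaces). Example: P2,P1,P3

t=0-2: P1@Q0 runs 2, rem=4, quantum used, demote→Q1. Q0=[P2,P3] Q1=[P1] Q2=[]
t=2-4: P2@Q0 runs 2, rem=9, quantum used, demote→Q1. Q0=[P3] Q1=[P1,P2] Q2=[]
t=4-6: P3@Q0 runs 2, rem=4, quantum used, demote→Q1. Q0=[] Q1=[P1,P2,P3] Q2=[]
t=6-10: P1@Q1 runs 4, rem=0, completes. Q0=[] Q1=[P2,P3] Q2=[]
t=10-16: P2@Q1 runs 6, rem=3, quantum used, demote→Q2. Q0=[] Q1=[P3] Q2=[P2]
t=16-20: P3@Q1 runs 4, rem=0, completes. Q0=[] Q1=[] Q2=[P2]
t=20-23: P2@Q2 runs 3, rem=0, completes. Q0=[] Q1=[] Q2=[]

Answer: P1,P3,P2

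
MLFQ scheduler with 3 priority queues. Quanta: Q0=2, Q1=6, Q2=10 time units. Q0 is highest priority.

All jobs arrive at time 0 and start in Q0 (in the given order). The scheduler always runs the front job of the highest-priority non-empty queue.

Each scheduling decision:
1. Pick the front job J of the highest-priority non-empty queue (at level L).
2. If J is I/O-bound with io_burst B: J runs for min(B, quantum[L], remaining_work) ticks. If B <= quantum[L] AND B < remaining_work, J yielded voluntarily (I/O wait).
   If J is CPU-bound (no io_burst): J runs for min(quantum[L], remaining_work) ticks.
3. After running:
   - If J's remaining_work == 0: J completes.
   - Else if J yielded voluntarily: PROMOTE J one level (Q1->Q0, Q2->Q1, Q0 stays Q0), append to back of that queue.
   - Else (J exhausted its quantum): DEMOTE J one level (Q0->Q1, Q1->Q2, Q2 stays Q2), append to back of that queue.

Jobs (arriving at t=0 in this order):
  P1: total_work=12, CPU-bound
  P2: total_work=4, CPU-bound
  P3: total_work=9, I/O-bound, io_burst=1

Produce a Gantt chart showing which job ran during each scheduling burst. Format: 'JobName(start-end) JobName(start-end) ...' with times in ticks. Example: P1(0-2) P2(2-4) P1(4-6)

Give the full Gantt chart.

t=0-2: P1@Q0 runs 2, rem=10, quantum used, demote→Q1. Q0=[P2,P3] Q1=[P1] Q2=[]
t=2-4: P2@Q0 runs 2, rem=2, quantum used, demote→Q1. Q0=[P3] Q1=[P1,P2] Q2=[]
t=4-5: P3@Q0 runs 1, rem=8, I/O yield, promote→Q0. Q0=[P3] Q1=[P1,P2] Q2=[]
t=5-6: P3@Q0 runs 1, rem=7, I/O yield, promote→Q0. Q0=[P3] Q1=[P1,P2] Q2=[]
t=6-7: P3@Q0 runs 1, rem=6, I/O yield, promote→Q0. Q0=[P3] Q1=[P1,P2] Q2=[]
t=7-8: P3@Q0 runs 1, rem=5, I/O yield, promote→Q0. Q0=[P3] Q1=[P1,P2] Q2=[]
t=8-9: P3@Q0 runs 1, rem=4, I/O yield, promote→Q0. Q0=[P3] Q1=[P1,P2] Q2=[]
t=9-10: P3@Q0 runs 1, rem=3, I/O yield, promote→Q0. Q0=[P3] Q1=[P1,P2] Q2=[]
t=10-11: P3@Q0 runs 1, rem=2, I/O yield, promote→Q0. Q0=[P3] Q1=[P1,P2] Q2=[]
t=11-12: P3@Q0 runs 1, rem=1, I/O yield, promote→Q0. Q0=[P3] Q1=[P1,P2] Q2=[]
t=12-13: P3@Q0 runs 1, rem=0, completes. Q0=[] Q1=[P1,P2] Q2=[]
t=13-19: P1@Q1 runs 6, rem=4, quantum used, demote→Q2. Q0=[] Q1=[P2] Q2=[P1]
t=19-21: P2@Q1 runs 2, rem=0, completes. Q0=[] Q1=[] Q2=[P1]
t=21-25: P1@Q2 runs 4, rem=0, completes. Q0=[] Q1=[] Q2=[]

Answer: P1(0-2) P2(2-4) P3(4-5) P3(5-6) P3(6-7) P3(7-8) P3(8-9) P3(9-10) P3(10-11) P3(11-12) P3(12-13) P1(13-19) P2(19-21) P1(21-25)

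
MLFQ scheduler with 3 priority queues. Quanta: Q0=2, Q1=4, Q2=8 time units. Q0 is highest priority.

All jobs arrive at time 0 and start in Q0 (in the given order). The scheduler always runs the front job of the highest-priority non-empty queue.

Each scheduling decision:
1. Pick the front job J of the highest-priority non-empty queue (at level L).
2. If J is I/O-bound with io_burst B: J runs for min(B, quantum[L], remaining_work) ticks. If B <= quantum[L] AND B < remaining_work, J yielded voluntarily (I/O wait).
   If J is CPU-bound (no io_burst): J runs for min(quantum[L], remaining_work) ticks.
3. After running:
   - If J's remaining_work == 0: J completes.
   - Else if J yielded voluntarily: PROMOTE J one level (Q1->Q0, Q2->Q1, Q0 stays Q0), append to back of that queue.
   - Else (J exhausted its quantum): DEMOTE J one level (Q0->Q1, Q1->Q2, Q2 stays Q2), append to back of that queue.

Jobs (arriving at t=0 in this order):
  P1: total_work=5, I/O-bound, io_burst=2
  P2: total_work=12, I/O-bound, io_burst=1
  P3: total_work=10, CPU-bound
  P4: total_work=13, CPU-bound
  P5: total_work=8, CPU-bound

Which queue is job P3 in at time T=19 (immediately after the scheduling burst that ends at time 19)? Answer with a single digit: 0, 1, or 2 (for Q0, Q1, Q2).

t=0-2: P1@Q0 runs 2, rem=3, I/O yield, promote→Q0. Q0=[P2,P3,P4,P5,P1] Q1=[] Q2=[]
t=2-3: P2@Q0 runs 1, rem=11, I/O yield, promote→Q0. Q0=[P3,P4,P5,P1,P2] Q1=[] Q2=[]
t=3-5: P3@Q0 runs 2, rem=8, quantum used, demote→Q1. Q0=[P4,P5,P1,P2] Q1=[P3] Q2=[]
t=5-7: P4@Q0 runs 2, rem=11, quantum used, demote→Q1. Q0=[P5,P1,P2] Q1=[P3,P4] Q2=[]
t=7-9: P5@Q0 runs 2, rem=6, quantum used, demote→Q1. Q0=[P1,P2] Q1=[P3,P4,P5] Q2=[]
t=9-11: P1@Q0 runs 2, rem=1, I/O yield, promote→Q0. Q0=[P2,P1] Q1=[P3,P4,P5] Q2=[]
t=11-12: P2@Q0 runs 1, rem=10, I/O yield, promote→Q0. Q0=[P1,P2] Q1=[P3,P4,P5] Q2=[]
t=12-13: P1@Q0 runs 1, rem=0, completes. Q0=[P2] Q1=[P3,P4,P5] Q2=[]
t=13-14: P2@Q0 runs 1, rem=9, I/O yield, promote→Q0. Q0=[P2] Q1=[P3,P4,P5] Q2=[]
t=14-15: P2@Q0 runs 1, rem=8, I/O yield, promote→Q0. Q0=[P2] Q1=[P3,P4,P5] Q2=[]
t=15-16: P2@Q0 runs 1, rem=7, I/O yield, promote→Q0. Q0=[P2] Q1=[P3,P4,P5] Q2=[]
t=16-17: P2@Q0 runs 1, rem=6, I/O yield, promote→Q0. Q0=[P2] Q1=[P3,P4,P5] Q2=[]
t=17-18: P2@Q0 runs 1, rem=5, I/O yield, promote→Q0. Q0=[P2] Q1=[P3,P4,P5] Q2=[]
t=18-19: P2@Q0 runs 1, rem=4, I/O yield, promote→Q0. Q0=[P2] Q1=[P3,P4,P5] Q2=[]
t=19-20: P2@Q0 runs 1, rem=3, I/O yield, promote→Q0. Q0=[P2] Q1=[P3,P4,P5] Q2=[]
t=20-21: P2@Q0 runs 1, rem=2, I/O yield, promote→Q0. Q0=[P2] Q1=[P3,P4,P5] Q2=[]
t=21-22: P2@Q0 runs 1, rem=1, I/O yield, promote→Q0. Q0=[P2] Q1=[P3,P4,P5] Q2=[]
t=22-23: P2@Q0 runs 1, rem=0, completes. Q0=[] Q1=[P3,P4,P5] Q2=[]
t=23-27: P3@Q1 runs 4, rem=4, quantum used, demote→Q2. Q0=[] Q1=[P4,P5] Q2=[P3]
t=27-31: P4@Q1 runs 4, rem=7, quantum used, demote→Q2. Q0=[] Q1=[P5] Q2=[P3,P4]
t=31-35: P5@Q1 runs 4, rem=2, quantum used, demote→Q2. Q0=[] Q1=[] Q2=[P3,P4,P5]
t=35-39: P3@Q2 runs 4, rem=0, completes. Q0=[] Q1=[] Q2=[P4,P5]
t=39-46: P4@Q2 runs 7, rem=0, completes. Q0=[] Q1=[] Q2=[P5]
t=46-48: P5@Q2 runs 2, rem=0, completes. Q0=[] Q1=[] Q2=[]

Answer: 1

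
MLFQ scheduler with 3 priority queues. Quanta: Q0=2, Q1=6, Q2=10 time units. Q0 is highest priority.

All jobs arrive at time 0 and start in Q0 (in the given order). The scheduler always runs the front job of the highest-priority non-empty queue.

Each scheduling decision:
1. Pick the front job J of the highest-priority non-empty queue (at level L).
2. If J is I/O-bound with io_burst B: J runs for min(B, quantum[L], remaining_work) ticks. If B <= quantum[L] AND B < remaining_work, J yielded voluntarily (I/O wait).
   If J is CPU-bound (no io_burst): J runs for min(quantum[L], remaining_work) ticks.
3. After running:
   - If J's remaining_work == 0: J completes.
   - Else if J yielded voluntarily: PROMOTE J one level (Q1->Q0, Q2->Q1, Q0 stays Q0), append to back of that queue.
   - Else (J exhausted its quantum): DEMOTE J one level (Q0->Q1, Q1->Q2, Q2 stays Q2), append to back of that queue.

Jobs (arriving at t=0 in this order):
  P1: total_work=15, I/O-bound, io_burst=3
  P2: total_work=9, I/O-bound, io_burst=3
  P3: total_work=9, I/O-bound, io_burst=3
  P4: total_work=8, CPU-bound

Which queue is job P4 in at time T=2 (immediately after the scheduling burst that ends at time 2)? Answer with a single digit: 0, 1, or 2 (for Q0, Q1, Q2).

t=0-2: P1@Q0 runs 2, rem=13, quantum used, demote→Q1. Q0=[P2,P3,P4] Q1=[P1] Q2=[]
t=2-4: P2@Q0 runs 2, rem=7, quantum used, demote→Q1. Q0=[P3,P4] Q1=[P1,P2] Q2=[]
t=4-6: P3@Q0 runs 2, rem=7, quantum used, demote→Q1. Q0=[P4] Q1=[P1,P2,P3] Q2=[]
t=6-8: P4@Q0 runs 2, rem=6, quantum used, demote→Q1. Q0=[] Q1=[P1,P2,P3,P4] Q2=[]
t=8-11: P1@Q1 runs 3, rem=10, I/O yield, promote→Q0. Q0=[P1] Q1=[P2,P3,P4] Q2=[]
t=11-13: P1@Q0 runs 2, rem=8, quantum used, demote→Q1. Q0=[] Q1=[P2,P3,P4,P1] Q2=[]
t=13-16: P2@Q1 runs 3, rem=4, I/O yield, promote→Q0. Q0=[P2] Q1=[P3,P4,P1] Q2=[]
t=16-18: P2@Q0 runs 2, rem=2, quantum used, demote→Q1. Q0=[] Q1=[P3,P4,P1,P2] Q2=[]
t=18-21: P3@Q1 runs 3, rem=4, I/O yield, promote→Q0. Q0=[P3] Q1=[P4,P1,P2] Q2=[]
t=21-23: P3@Q0 runs 2, rem=2, quantum used, demote→Q1. Q0=[] Q1=[P4,P1,P2,P3] Q2=[]
t=23-29: P4@Q1 runs 6, rem=0, completes. Q0=[] Q1=[P1,P2,P3] Q2=[]
t=29-32: P1@Q1 runs 3, rem=5, I/O yield, promote→Q0. Q0=[P1] Q1=[P2,P3] Q2=[]
t=32-34: P1@Q0 runs 2, rem=3, quantum used, demote→Q1. Q0=[] Q1=[P2,P3,P1] Q2=[]
t=34-36: P2@Q1 runs 2, rem=0, completes. Q0=[] Q1=[P3,P1] Q2=[]
t=36-38: P3@Q1 runs 2, rem=0, completes. Q0=[] Q1=[P1] Q2=[]
t=38-41: P1@Q1 runs 3, rem=0, completes. Q0=[] Q1=[] Q2=[]

Answer: 0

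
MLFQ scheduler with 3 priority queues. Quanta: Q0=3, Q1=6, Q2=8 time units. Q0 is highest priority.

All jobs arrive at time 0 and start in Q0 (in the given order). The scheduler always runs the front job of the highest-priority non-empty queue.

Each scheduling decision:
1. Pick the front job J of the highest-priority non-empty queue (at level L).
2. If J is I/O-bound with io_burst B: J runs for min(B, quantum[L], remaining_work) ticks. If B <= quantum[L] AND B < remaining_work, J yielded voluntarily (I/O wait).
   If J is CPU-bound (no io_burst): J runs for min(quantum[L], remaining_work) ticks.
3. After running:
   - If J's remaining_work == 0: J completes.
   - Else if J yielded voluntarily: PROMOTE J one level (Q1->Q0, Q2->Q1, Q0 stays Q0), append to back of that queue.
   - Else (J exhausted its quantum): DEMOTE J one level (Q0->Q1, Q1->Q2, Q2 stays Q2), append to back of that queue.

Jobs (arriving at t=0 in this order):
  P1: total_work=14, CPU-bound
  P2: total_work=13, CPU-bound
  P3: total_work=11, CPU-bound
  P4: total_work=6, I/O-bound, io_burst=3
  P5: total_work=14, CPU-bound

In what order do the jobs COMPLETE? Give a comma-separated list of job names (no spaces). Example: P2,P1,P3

Answer: P4,P1,P2,P3,P5

Derivation:
t=0-3: P1@Q0 runs 3, rem=11, quantum used, demote→Q1. Q0=[P2,P3,P4,P5] Q1=[P1] Q2=[]
t=3-6: P2@Q0 runs 3, rem=10, quantum used, demote→Q1. Q0=[P3,P4,P5] Q1=[P1,P2] Q2=[]
t=6-9: P3@Q0 runs 3, rem=8, quantum used, demote→Q1. Q0=[P4,P5] Q1=[P1,P2,P3] Q2=[]
t=9-12: P4@Q0 runs 3, rem=3, I/O yield, promote→Q0. Q0=[P5,P4] Q1=[P1,P2,P3] Q2=[]
t=12-15: P5@Q0 runs 3, rem=11, quantum used, demote→Q1. Q0=[P4] Q1=[P1,P2,P3,P5] Q2=[]
t=15-18: P4@Q0 runs 3, rem=0, completes. Q0=[] Q1=[P1,P2,P3,P5] Q2=[]
t=18-24: P1@Q1 runs 6, rem=5, quantum used, demote→Q2. Q0=[] Q1=[P2,P3,P5] Q2=[P1]
t=24-30: P2@Q1 runs 6, rem=4, quantum used, demote→Q2. Q0=[] Q1=[P3,P5] Q2=[P1,P2]
t=30-36: P3@Q1 runs 6, rem=2, quantum used, demote→Q2. Q0=[] Q1=[P5] Q2=[P1,P2,P3]
t=36-42: P5@Q1 runs 6, rem=5, quantum used, demote→Q2. Q0=[] Q1=[] Q2=[P1,P2,P3,P5]
t=42-47: P1@Q2 runs 5, rem=0, completes. Q0=[] Q1=[] Q2=[P2,P3,P5]
t=47-51: P2@Q2 runs 4, rem=0, completes. Q0=[] Q1=[] Q2=[P3,P5]
t=51-53: P3@Q2 runs 2, rem=0, completes. Q0=[] Q1=[] Q2=[P5]
t=53-58: P5@Q2 runs 5, rem=0, completes. Q0=[] Q1=[] Q2=[]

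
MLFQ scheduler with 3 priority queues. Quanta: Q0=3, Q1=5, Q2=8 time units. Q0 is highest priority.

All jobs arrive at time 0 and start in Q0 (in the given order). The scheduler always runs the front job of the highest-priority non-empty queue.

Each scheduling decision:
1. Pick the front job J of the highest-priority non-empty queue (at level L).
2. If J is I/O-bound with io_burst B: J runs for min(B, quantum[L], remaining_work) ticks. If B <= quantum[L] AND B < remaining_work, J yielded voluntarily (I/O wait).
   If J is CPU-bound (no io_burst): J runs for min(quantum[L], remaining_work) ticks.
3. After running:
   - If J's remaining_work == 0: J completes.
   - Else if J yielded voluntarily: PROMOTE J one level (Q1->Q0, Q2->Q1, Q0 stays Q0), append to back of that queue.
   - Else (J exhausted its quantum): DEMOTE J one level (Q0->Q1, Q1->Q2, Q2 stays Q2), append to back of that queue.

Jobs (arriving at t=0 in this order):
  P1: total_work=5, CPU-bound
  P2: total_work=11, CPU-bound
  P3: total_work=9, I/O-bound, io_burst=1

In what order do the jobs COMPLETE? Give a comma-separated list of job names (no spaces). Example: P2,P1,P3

Answer: P3,P1,P2

Derivation:
t=0-3: P1@Q0 runs 3, rem=2, quantum used, demote→Q1. Q0=[P2,P3] Q1=[P1] Q2=[]
t=3-6: P2@Q0 runs 3, rem=8, quantum used, demote→Q1. Q0=[P3] Q1=[P1,P2] Q2=[]
t=6-7: P3@Q0 runs 1, rem=8, I/O yield, promote→Q0. Q0=[P3] Q1=[P1,P2] Q2=[]
t=7-8: P3@Q0 runs 1, rem=7, I/O yield, promote→Q0. Q0=[P3] Q1=[P1,P2] Q2=[]
t=8-9: P3@Q0 runs 1, rem=6, I/O yield, promote→Q0. Q0=[P3] Q1=[P1,P2] Q2=[]
t=9-10: P3@Q0 runs 1, rem=5, I/O yield, promote→Q0. Q0=[P3] Q1=[P1,P2] Q2=[]
t=10-11: P3@Q0 runs 1, rem=4, I/O yield, promote→Q0. Q0=[P3] Q1=[P1,P2] Q2=[]
t=11-12: P3@Q0 runs 1, rem=3, I/O yield, promote→Q0. Q0=[P3] Q1=[P1,P2] Q2=[]
t=12-13: P3@Q0 runs 1, rem=2, I/O yield, promote→Q0. Q0=[P3] Q1=[P1,P2] Q2=[]
t=13-14: P3@Q0 runs 1, rem=1, I/O yield, promote→Q0. Q0=[P3] Q1=[P1,P2] Q2=[]
t=14-15: P3@Q0 runs 1, rem=0, completes. Q0=[] Q1=[P1,P2] Q2=[]
t=15-17: P1@Q1 runs 2, rem=0, completes. Q0=[] Q1=[P2] Q2=[]
t=17-22: P2@Q1 runs 5, rem=3, quantum used, demote→Q2. Q0=[] Q1=[] Q2=[P2]
t=22-25: P2@Q2 runs 3, rem=0, completes. Q0=[] Q1=[] Q2=[]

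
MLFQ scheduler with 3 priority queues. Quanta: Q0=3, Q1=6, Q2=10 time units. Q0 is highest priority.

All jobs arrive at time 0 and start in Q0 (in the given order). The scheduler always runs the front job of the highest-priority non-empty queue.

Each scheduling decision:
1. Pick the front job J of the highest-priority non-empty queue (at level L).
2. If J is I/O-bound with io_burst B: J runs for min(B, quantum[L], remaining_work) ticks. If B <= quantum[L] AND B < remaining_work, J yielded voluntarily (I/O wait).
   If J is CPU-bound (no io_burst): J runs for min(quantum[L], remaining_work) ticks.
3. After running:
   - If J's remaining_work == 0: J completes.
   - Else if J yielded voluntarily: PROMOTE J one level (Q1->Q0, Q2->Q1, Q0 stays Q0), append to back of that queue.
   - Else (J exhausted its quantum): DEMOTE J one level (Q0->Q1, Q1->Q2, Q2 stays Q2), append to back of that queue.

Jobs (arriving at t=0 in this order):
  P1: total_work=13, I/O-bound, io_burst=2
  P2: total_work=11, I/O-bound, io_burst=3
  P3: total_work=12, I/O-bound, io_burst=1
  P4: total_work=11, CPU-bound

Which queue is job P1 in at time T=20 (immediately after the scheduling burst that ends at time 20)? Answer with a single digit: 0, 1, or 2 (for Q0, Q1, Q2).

t=0-2: P1@Q0 runs 2, rem=11, I/O yield, promote→Q0. Q0=[P2,P3,P4,P1] Q1=[] Q2=[]
t=2-5: P2@Q0 runs 3, rem=8, I/O yield, promote→Q0. Q0=[P3,P4,P1,P2] Q1=[] Q2=[]
t=5-6: P3@Q0 runs 1, rem=11, I/O yield, promote→Q0. Q0=[P4,P1,P2,P3] Q1=[] Q2=[]
t=6-9: P4@Q0 runs 3, rem=8, quantum used, demote→Q1. Q0=[P1,P2,P3] Q1=[P4] Q2=[]
t=9-11: P1@Q0 runs 2, rem=9, I/O yield, promote→Q0. Q0=[P2,P3,P1] Q1=[P4] Q2=[]
t=11-14: P2@Q0 runs 3, rem=5, I/O yield, promote→Q0. Q0=[P3,P1,P2] Q1=[P4] Q2=[]
t=14-15: P3@Q0 runs 1, rem=10, I/O yield, promote→Q0. Q0=[P1,P2,P3] Q1=[P4] Q2=[]
t=15-17: P1@Q0 runs 2, rem=7, I/O yield, promote→Q0. Q0=[P2,P3,P1] Q1=[P4] Q2=[]
t=17-20: P2@Q0 runs 3, rem=2, I/O yield, promote→Q0. Q0=[P3,P1,P2] Q1=[P4] Q2=[]
t=20-21: P3@Q0 runs 1, rem=9, I/O yield, promote→Q0. Q0=[P1,P2,P3] Q1=[P4] Q2=[]
t=21-23: P1@Q0 runs 2, rem=5, I/O yield, promote→Q0. Q0=[P2,P3,P1] Q1=[P4] Q2=[]
t=23-25: P2@Q0 runs 2, rem=0, completes. Q0=[P3,P1] Q1=[P4] Q2=[]
t=25-26: P3@Q0 runs 1, rem=8, I/O yield, promote→Q0. Q0=[P1,P3] Q1=[P4] Q2=[]
t=26-28: P1@Q0 runs 2, rem=3, I/O yield, promote→Q0. Q0=[P3,P1] Q1=[P4] Q2=[]
t=28-29: P3@Q0 runs 1, rem=7, I/O yield, promote→Q0. Q0=[P1,P3] Q1=[P4] Q2=[]
t=29-31: P1@Q0 runs 2, rem=1, I/O yield, promote→Q0. Q0=[P3,P1] Q1=[P4] Q2=[]
t=31-32: P3@Q0 runs 1, rem=6, I/O yield, promote→Q0. Q0=[P1,P3] Q1=[P4] Q2=[]
t=32-33: P1@Q0 runs 1, rem=0, completes. Q0=[P3] Q1=[P4] Q2=[]
t=33-34: P3@Q0 runs 1, rem=5, I/O yield, promote→Q0. Q0=[P3] Q1=[P4] Q2=[]
t=34-35: P3@Q0 runs 1, rem=4, I/O yield, promote→Q0. Q0=[P3] Q1=[P4] Q2=[]
t=35-36: P3@Q0 runs 1, rem=3, I/O yield, promote→Q0. Q0=[P3] Q1=[P4] Q2=[]
t=36-37: P3@Q0 runs 1, rem=2, I/O yield, promote→Q0. Q0=[P3] Q1=[P4] Q2=[]
t=37-38: P3@Q0 runs 1, rem=1, I/O yield, promote→Q0. Q0=[P3] Q1=[P4] Q2=[]
t=38-39: P3@Q0 runs 1, rem=0, completes. Q0=[] Q1=[P4] Q2=[]
t=39-45: P4@Q1 runs 6, rem=2, quantum used, demote→Q2. Q0=[] Q1=[] Q2=[P4]
t=45-47: P4@Q2 runs 2, rem=0, completes. Q0=[] Q1=[] Q2=[]

Answer: 0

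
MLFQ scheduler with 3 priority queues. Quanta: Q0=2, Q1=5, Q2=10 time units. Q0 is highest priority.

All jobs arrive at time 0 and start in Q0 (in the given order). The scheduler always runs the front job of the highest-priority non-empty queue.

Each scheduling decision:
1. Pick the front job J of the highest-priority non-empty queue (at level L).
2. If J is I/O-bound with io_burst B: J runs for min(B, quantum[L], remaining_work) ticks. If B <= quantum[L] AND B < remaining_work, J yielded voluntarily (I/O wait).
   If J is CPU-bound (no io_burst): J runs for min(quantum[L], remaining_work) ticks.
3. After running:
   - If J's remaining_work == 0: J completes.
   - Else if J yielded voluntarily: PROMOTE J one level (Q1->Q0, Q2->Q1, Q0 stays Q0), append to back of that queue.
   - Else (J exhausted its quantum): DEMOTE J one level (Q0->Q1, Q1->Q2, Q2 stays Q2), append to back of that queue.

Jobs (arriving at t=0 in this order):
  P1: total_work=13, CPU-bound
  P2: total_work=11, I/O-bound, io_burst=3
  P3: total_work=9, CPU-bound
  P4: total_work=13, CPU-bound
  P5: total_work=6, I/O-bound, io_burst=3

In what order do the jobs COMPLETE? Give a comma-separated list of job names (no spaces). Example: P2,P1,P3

t=0-2: P1@Q0 runs 2, rem=11, quantum used, demote→Q1. Q0=[P2,P3,P4,P5] Q1=[P1] Q2=[]
t=2-4: P2@Q0 runs 2, rem=9, quantum used, demote→Q1. Q0=[P3,P4,P5] Q1=[P1,P2] Q2=[]
t=4-6: P3@Q0 runs 2, rem=7, quantum used, demote→Q1. Q0=[P4,P5] Q1=[P1,P2,P3] Q2=[]
t=6-8: P4@Q0 runs 2, rem=11, quantum used, demote→Q1. Q0=[P5] Q1=[P1,P2,P3,P4] Q2=[]
t=8-10: P5@Q0 runs 2, rem=4, quantum used, demote→Q1. Q0=[] Q1=[P1,P2,P3,P4,P5] Q2=[]
t=10-15: P1@Q1 runs 5, rem=6, quantum used, demote→Q2. Q0=[] Q1=[P2,P3,P4,P5] Q2=[P1]
t=15-18: P2@Q1 runs 3, rem=6, I/O yield, promote→Q0. Q0=[P2] Q1=[P3,P4,P5] Q2=[P1]
t=18-20: P2@Q0 runs 2, rem=4, quantum used, demote→Q1. Q0=[] Q1=[P3,P4,P5,P2] Q2=[P1]
t=20-25: P3@Q1 runs 5, rem=2, quantum used, demote→Q2. Q0=[] Q1=[P4,P5,P2] Q2=[P1,P3]
t=25-30: P4@Q1 runs 5, rem=6, quantum used, demote→Q2. Q0=[] Q1=[P5,P2] Q2=[P1,P3,P4]
t=30-33: P5@Q1 runs 3, rem=1, I/O yield, promote→Q0. Q0=[P5] Q1=[P2] Q2=[P1,P3,P4]
t=33-34: P5@Q0 runs 1, rem=0, completes. Q0=[] Q1=[P2] Q2=[P1,P3,P4]
t=34-37: P2@Q1 runs 3, rem=1, I/O yield, promote→Q0. Q0=[P2] Q1=[] Q2=[P1,P3,P4]
t=37-38: P2@Q0 runs 1, rem=0, completes. Q0=[] Q1=[] Q2=[P1,P3,P4]
t=38-44: P1@Q2 runs 6, rem=0, completes. Q0=[] Q1=[] Q2=[P3,P4]
t=44-46: P3@Q2 runs 2, rem=0, completes. Q0=[] Q1=[] Q2=[P4]
t=46-52: P4@Q2 runs 6, rem=0, completes. Q0=[] Q1=[] Q2=[]

Answer: P5,P2,P1,P3,P4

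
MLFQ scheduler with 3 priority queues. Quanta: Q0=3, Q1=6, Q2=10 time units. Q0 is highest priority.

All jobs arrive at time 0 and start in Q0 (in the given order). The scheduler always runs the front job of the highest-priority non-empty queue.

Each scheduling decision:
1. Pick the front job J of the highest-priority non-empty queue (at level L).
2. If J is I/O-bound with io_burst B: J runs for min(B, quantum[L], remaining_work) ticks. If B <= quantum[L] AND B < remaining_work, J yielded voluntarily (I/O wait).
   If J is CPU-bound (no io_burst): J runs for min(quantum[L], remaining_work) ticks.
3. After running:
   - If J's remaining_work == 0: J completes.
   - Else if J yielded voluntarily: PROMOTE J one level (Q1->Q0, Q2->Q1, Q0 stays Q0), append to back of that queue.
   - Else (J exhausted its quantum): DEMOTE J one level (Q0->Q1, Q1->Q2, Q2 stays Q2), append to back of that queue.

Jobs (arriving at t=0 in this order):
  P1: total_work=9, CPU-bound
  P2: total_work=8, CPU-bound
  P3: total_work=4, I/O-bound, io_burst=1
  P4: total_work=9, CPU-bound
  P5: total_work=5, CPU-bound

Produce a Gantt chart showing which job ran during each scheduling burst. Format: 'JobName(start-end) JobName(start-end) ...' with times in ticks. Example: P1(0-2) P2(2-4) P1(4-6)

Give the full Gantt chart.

t=0-3: P1@Q0 runs 3, rem=6, quantum used, demote→Q1. Q0=[P2,P3,P4,P5] Q1=[P1] Q2=[]
t=3-6: P2@Q0 runs 3, rem=5, quantum used, demote→Q1. Q0=[P3,P4,P5] Q1=[P1,P2] Q2=[]
t=6-7: P3@Q0 runs 1, rem=3, I/O yield, promote→Q0. Q0=[P4,P5,P3] Q1=[P1,P2] Q2=[]
t=7-10: P4@Q0 runs 3, rem=6, quantum used, demote→Q1. Q0=[P5,P3] Q1=[P1,P2,P4] Q2=[]
t=10-13: P5@Q0 runs 3, rem=2, quantum used, demote→Q1. Q0=[P3] Q1=[P1,P2,P4,P5] Q2=[]
t=13-14: P3@Q0 runs 1, rem=2, I/O yield, promote→Q0. Q0=[P3] Q1=[P1,P2,P4,P5] Q2=[]
t=14-15: P3@Q0 runs 1, rem=1, I/O yield, promote→Q0. Q0=[P3] Q1=[P1,P2,P4,P5] Q2=[]
t=15-16: P3@Q0 runs 1, rem=0, completes. Q0=[] Q1=[P1,P2,P4,P5] Q2=[]
t=16-22: P1@Q1 runs 6, rem=0, completes. Q0=[] Q1=[P2,P4,P5] Q2=[]
t=22-27: P2@Q1 runs 5, rem=0, completes. Q0=[] Q1=[P4,P5] Q2=[]
t=27-33: P4@Q1 runs 6, rem=0, completes. Q0=[] Q1=[P5] Q2=[]
t=33-35: P5@Q1 runs 2, rem=0, completes. Q0=[] Q1=[] Q2=[]

Answer: P1(0-3) P2(3-6) P3(6-7) P4(7-10) P5(10-13) P3(13-14) P3(14-15) P3(15-16) P1(16-22) P2(22-27) P4(27-33) P5(33-35)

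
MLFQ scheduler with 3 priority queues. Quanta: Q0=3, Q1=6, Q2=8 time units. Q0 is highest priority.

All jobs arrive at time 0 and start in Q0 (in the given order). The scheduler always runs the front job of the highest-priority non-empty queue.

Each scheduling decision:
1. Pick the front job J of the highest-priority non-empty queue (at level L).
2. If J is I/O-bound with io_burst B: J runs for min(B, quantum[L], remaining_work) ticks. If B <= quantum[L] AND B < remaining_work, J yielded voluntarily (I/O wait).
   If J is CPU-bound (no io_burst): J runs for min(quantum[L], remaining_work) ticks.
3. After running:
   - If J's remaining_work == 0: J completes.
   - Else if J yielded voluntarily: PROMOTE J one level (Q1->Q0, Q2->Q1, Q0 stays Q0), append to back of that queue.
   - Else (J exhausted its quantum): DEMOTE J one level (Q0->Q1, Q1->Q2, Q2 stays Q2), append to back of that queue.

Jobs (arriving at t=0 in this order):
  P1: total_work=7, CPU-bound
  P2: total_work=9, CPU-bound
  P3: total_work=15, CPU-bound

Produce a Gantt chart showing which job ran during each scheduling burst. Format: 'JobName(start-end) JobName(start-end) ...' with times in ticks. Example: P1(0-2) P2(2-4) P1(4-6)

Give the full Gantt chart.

t=0-3: P1@Q0 runs 3, rem=4, quantum used, demote→Q1. Q0=[P2,P3] Q1=[P1] Q2=[]
t=3-6: P2@Q0 runs 3, rem=6, quantum used, demote→Q1. Q0=[P3] Q1=[P1,P2] Q2=[]
t=6-9: P3@Q0 runs 3, rem=12, quantum used, demote→Q1. Q0=[] Q1=[P1,P2,P3] Q2=[]
t=9-13: P1@Q1 runs 4, rem=0, completes. Q0=[] Q1=[P2,P3] Q2=[]
t=13-19: P2@Q1 runs 6, rem=0, completes. Q0=[] Q1=[P3] Q2=[]
t=19-25: P3@Q1 runs 6, rem=6, quantum used, demote→Q2. Q0=[] Q1=[] Q2=[P3]
t=25-31: P3@Q2 runs 6, rem=0, completes. Q0=[] Q1=[] Q2=[]

Answer: P1(0-3) P2(3-6) P3(6-9) P1(9-13) P2(13-19) P3(19-25) P3(25-31)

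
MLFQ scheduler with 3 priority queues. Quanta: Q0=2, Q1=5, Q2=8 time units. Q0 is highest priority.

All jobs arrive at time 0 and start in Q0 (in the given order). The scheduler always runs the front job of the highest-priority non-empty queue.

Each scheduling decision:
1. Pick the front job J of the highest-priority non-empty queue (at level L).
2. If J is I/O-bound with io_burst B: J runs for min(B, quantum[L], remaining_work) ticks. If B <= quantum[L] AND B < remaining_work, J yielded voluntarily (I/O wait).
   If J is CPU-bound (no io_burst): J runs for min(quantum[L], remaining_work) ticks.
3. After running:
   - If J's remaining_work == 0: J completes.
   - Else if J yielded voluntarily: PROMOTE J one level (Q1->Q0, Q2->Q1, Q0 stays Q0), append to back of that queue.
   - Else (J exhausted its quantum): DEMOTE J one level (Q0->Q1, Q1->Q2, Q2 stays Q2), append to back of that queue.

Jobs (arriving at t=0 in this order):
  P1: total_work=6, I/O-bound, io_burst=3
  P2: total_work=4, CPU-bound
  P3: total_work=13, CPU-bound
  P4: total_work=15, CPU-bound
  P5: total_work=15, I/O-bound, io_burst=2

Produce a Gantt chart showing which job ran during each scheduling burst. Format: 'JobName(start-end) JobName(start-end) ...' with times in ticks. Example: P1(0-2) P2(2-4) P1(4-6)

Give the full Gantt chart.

Answer: P1(0-2) P2(2-4) P3(4-6) P4(6-8) P5(8-10) P5(10-12) P5(12-14) P5(14-16) P5(16-18) P5(18-20) P5(20-22) P5(22-23) P1(23-26) P1(26-27) P2(27-29) P3(29-34) P4(34-39) P3(39-45) P4(45-53)

Derivation:
t=0-2: P1@Q0 runs 2, rem=4, quantum used, demote→Q1. Q0=[P2,P3,P4,P5] Q1=[P1] Q2=[]
t=2-4: P2@Q0 runs 2, rem=2, quantum used, demote→Q1. Q0=[P3,P4,P5] Q1=[P1,P2] Q2=[]
t=4-6: P3@Q0 runs 2, rem=11, quantum used, demote→Q1. Q0=[P4,P5] Q1=[P1,P2,P3] Q2=[]
t=6-8: P4@Q0 runs 2, rem=13, quantum used, demote→Q1. Q0=[P5] Q1=[P1,P2,P3,P4] Q2=[]
t=8-10: P5@Q0 runs 2, rem=13, I/O yield, promote→Q0. Q0=[P5] Q1=[P1,P2,P3,P4] Q2=[]
t=10-12: P5@Q0 runs 2, rem=11, I/O yield, promote→Q0. Q0=[P5] Q1=[P1,P2,P3,P4] Q2=[]
t=12-14: P5@Q0 runs 2, rem=9, I/O yield, promote→Q0. Q0=[P5] Q1=[P1,P2,P3,P4] Q2=[]
t=14-16: P5@Q0 runs 2, rem=7, I/O yield, promote→Q0. Q0=[P5] Q1=[P1,P2,P3,P4] Q2=[]
t=16-18: P5@Q0 runs 2, rem=5, I/O yield, promote→Q0. Q0=[P5] Q1=[P1,P2,P3,P4] Q2=[]
t=18-20: P5@Q0 runs 2, rem=3, I/O yield, promote→Q0. Q0=[P5] Q1=[P1,P2,P3,P4] Q2=[]
t=20-22: P5@Q0 runs 2, rem=1, I/O yield, promote→Q0. Q0=[P5] Q1=[P1,P2,P3,P4] Q2=[]
t=22-23: P5@Q0 runs 1, rem=0, completes. Q0=[] Q1=[P1,P2,P3,P4] Q2=[]
t=23-26: P1@Q1 runs 3, rem=1, I/O yield, promote→Q0. Q0=[P1] Q1=[P2,P3,P4] Q2=[]
t=26-27: P1@Q0 runs 1, rem=0, completes. Q0=[] Q1=[P2,P3,P4] Q2=[]
t=27-29: P2@Q1 runs 2, rem=0, completes. Q0=[] Q1=[P3,P4] Q2=[]
t=29-34: P3@Q1 runs 5, rem=6, quantum used, demote→Q2. Q0=[] Q1=[P4] Q2=[P3]
t=34-39: P4@Q1 runs 5, rem=8, quantum used, demote→Q2. Q0=[] Q1=[] Q2=[P3,P4]
t=39-45: P3@Q2 runs 6, rem=0, completes. Q0=[] Q1=[] Q2=[P4]
t=45-53: P4@Q2 runs 8, rem=0, completes. Q0=[] Q1=[] Q2=[]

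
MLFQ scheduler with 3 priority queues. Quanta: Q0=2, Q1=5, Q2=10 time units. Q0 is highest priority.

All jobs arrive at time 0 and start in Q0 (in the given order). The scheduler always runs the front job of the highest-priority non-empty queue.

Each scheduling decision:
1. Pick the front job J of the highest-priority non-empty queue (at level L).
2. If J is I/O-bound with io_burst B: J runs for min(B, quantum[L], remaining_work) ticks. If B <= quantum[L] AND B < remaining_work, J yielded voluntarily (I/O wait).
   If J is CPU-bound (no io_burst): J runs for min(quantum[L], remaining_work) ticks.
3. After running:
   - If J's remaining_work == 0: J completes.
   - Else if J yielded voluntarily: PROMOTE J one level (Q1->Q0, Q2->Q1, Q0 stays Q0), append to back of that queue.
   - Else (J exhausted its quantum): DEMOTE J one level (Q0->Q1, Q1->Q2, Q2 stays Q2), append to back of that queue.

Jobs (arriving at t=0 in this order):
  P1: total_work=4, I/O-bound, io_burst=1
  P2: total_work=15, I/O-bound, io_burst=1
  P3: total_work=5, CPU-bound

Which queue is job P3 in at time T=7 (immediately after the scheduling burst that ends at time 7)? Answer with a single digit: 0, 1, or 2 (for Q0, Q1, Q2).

t=0-1: P1@Q0 runs 1, rem=3, I/O yield, promote→Q0. Q0=[P2,P3,P1] Q1=[] Q2=[]
t=1-2: P2@Q0 runs 1, rem=14, I/O yield, promote→Q0. Q0=[P3,P1,P2] Q1=[] Q2=[]
t=2-4: P3@Q0 runs 2, rem=3, quantum used, demote→Q1. Q0=[P1,P2] Q1=[P3] Q2=[]
t=4-5: P1@Q0 runs 1, rem=2, I/O yield, promote→Q0. Q0=[P2,P1] Q1=[P3] Q2=[]
t=5-6: P2@Q0 runs 1, rem=13, I/O yield, promote→Q0. Q0=[P1,P2] Q1=[P3] Q2=[]
t=6-7: P1@Q0 runs 1, rem=1, I/O yield, promote→Q0. Q0=[P2,P1] Q1=[P3] Q2=[]
t=7-8: P2@Q0 runs 1, rem=12, I/O yield, promote→Q0. Q0=[P1,P2] Q1=[P3] Q2=[]
t=8-9: P1@Q0 runs 1, rem=0, completes. Q0=[P2] Q1=[P3] Q2=[]
t=9-10: P2@Q0 runs 1, rem=11, I/O yield, promote→Q0. Q0=[P2] Q1=[P3] Q2=[]
t=10-11: P2@Q0 runs 1, rem=10, I/O yield, promote→Q0. Q0=[P2] Q1=[P3] Q2=[]
t=11-12: P2@Q0 runs 1, rem=9, I/O yield, promote→Q0. Q0=[P2] Q1=[P3] Q2=[]
t=12-13: P2@Q0 runs 1, rem=8, I/O yield, promote→Q0. Q0=[P2] Q1=[P3] Q2=[]
t=13-14: P2@Q0 runs 1, rem=7, I/O yield, promote→Q0. Q0=[P2] Q1=[P3] Q2=[]
t=14-15: P2@Q0 runs 1, rem=6, I/O yield, promote→Q0. Q0=[P2] Q1=[P3] Q2=[]
t=15-16: P2@Q0 runs 1, rem=5, I/O yield, promote→Q0. Q0=[P2] Q1=[P3] Q2=[]
t=16-17: P2@Q0 runs 1, rem=4, I/O yield, promote→Q0. Q0=[P2] Q1=[P3] Q2=[]
t=17-18: P2@Q0 runs 1, rem=3, I/O yield, promote→Q0. Q0=[P2] Q1=[P3] Q2=[]
t=18-19: P2@Q0 runs 1, rem=2, I/O yield, promote→Q0. Q0=[P2] Q1=[P3] Q2=[]
t=19-20: P2@Q0 runs 1, rem=1, I/O yield, promote→Q0. Q0=[P2] Q1=[P3] Q2=[]
t=20-21: P2@Q0 runs 1, rem=0, completes. Q0=[] Q1=[P3] Q2=[]
t=21-24: P3@Q1 runs 3, rem=0, completes. Q0=[] Q1=[] Q2=[]

Answer: 1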